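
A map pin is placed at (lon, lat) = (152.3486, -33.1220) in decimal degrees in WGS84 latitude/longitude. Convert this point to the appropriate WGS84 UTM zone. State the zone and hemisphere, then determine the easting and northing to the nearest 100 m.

Zone 56S: E 439200 m, N 6335000 m

Longitude 152.3486° lies in the 6° band [150°, 156°), giving zone 56; latitude is south of the equator, so 56S.
Zone 56 central meridian λ₀ = 6×56 − 183 = 153°; Δλ = -0.6514°.
Transverse Mercator on WGS84 with k₀ = 0.9996 gives E = 439232.279 m, N = 6334999.232 m.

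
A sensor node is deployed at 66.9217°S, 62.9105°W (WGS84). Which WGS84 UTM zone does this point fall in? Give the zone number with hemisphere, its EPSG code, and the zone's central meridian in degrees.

Zone 20S (EPSG:32720), central meridian -63°

UTM zone = ⌊(λ + 180)/6⌋ + 1; -62.9105° ∈ [-66°, -60°) → zone 20.
Hemisphere: S (φ < 0).
Central meridian λ₀ = 6×20 − 183 = -63°.
EPSG code: 32720.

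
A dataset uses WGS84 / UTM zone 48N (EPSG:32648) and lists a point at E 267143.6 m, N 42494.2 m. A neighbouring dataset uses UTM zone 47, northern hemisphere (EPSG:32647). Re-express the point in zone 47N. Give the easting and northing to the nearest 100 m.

UTM 48N → geographic: φ = 0.38420029°, λ = 102.90779979°.
UTM 47N (λ₀ = 99°) forward: E = 935170.331 m, N = 42565.311 m.

E 935200 m, N 42600 m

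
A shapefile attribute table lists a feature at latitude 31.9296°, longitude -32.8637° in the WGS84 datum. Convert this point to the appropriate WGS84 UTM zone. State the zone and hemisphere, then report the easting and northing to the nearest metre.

Longitude -32.8637° lies in the 6° band [-36°, -30°), giving zone 25; latitude is north of the equator, so 25N.
Zone 25 central meridian λ₀ = 6×25 − 183 = -33°; Δλ = +0.1363°.
Transverse Mercator on WGS84 with k₀ = 0.9996 gives E = 512884.096 m, N = 3532640.533 m.

Zone 25N: E 512884 m, N 3532641 m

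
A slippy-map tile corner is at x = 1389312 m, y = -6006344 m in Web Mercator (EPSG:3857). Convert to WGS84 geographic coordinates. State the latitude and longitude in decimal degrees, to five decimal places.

R = 6378137 m. λ = x/R = 12.48040204°.
φ = 2·arctan(exp(y/R)) − 90° = 2·arctan(0.38996) − 90° = -47.39229903°.

lat -47.39230°, lon 12.48040°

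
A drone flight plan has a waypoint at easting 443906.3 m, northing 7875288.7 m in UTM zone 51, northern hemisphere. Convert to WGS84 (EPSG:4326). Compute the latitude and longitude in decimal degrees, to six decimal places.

lat 70.974700°, lon 121.458099°

Zone 51N: λ₀ = 123°, k₀ = 0.9996, false easting 500000 m.
Meridian distance M = (N − FN)/k₀ = 7878440.1 m.
Inverse transverse Mercator on WGS84 gives φ = 70.97470031°, λ = 121.45809946°.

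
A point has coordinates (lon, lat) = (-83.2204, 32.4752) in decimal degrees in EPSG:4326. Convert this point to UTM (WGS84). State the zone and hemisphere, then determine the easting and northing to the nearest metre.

Longitude -83.2204° lies in the 6° band [-84°, -78°), giving zone 17; latitude is north of the equator, so 17N.
Zone 17 central meridian λ₀ = 6×17 − 183 = -81°; Δλ = -2.2204°.
Transverse Mercator on WGS84 with k₀ = 0.9996 gives E = 291337.960 m, N = 3595281.591 m.

Zone 17N: E 291338 m, N 3595282 m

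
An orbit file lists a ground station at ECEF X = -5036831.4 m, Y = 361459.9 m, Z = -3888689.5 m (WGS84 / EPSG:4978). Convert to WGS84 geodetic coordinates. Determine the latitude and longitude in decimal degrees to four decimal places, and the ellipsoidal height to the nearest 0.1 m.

lat -37.7849°, lon 175.8953°, h 3405.9 m

λ = atan2(Y, X) = 175.89529958°; p = √(X²+Y²) = 5049784.5 m.
Bowring's method on WGS84 (a = 6378137 m, b = 6356752.314 m) gives φ = -37.78490000°, h = 3405.8504 m.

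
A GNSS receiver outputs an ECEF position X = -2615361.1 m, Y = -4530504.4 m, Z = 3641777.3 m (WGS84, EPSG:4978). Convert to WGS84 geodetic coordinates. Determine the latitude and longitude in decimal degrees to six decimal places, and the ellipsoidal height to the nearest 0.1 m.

lat 35.024800°, lon -119.996900°, h 2887.0 m

λ = atan2(Y, X) = -119.99689987°; p = √(X²+Y²) = 5231212.5 m.
Bowring's method on WGS84 (a = 6378137 m, b = 6356752.314 m) gives φ = 35.02480009°, h = 2887.046 m.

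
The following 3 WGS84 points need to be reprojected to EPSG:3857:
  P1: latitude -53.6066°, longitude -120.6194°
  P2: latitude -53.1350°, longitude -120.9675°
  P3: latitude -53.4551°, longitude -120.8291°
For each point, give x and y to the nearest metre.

Web Mercator: x = R·λ, y = R·ln tan(π/4+φ/2), R = 6378137 m.
P1 (-53.6066°, -120.6194°) → (-13427290.188, -7096000.315) m.
P2 (-53.1350°, -120.9675°) → (-13466040.503, -7008008.411) m.
P3 (-53.4551°, -120.8291°) → (-13450633.885, -7067626.807) m.

P1: x -13427290 m, y -7096000 m; P2: x -13466041 m, y -7008008 m; P3: x -13450634 m, y -7067627 m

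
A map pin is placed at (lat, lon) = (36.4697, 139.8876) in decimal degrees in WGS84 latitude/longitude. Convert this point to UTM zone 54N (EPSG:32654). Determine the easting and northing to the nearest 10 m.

E 400340 m, N 4036620 m

Zone 54 central meridian λ₀ = 6×54 − 183 = 141°; Δλ = -1.1124°.
Transverse Mercator on WGS84 with k₀ = 0.9996 gives E = 400338.069 m, N = 4036622.201 m.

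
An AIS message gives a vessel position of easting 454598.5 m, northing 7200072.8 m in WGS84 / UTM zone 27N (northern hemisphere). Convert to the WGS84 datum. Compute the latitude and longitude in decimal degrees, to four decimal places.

Zone 27N: λ₀ = -21°, k₀ = 0.9996, false easting 500000 m.
Meridian distance M = (N − FN)/k₀ = 7202954.0 m.
Inverse transverse Mercator on WGS84 gives φ = 64.92170038°, λ = -21.95999993°.

lat 64.9217°, lon -21.9600°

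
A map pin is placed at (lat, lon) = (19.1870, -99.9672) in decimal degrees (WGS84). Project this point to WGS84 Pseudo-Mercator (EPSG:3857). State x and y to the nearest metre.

Web Mercator is spherical with R = a = 6378137 m.
x = R·λ = 6378137 × -1.744756784 = -11128297.800 m.
y = R·ln tan(π/4 + φ/2) = 6378137 × 0.341316681 = 2176964.554 m.

x -11128298 m, y 2176965 m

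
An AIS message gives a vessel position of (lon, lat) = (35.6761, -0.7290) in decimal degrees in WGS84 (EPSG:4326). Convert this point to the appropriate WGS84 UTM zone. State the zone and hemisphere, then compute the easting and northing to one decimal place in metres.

Longitude 35.6761° lies in the 6° band [30°, 36°), giving zone 36; latitude is south of the equator, so 36S.
Zone 36 central meridian λ₀ = 6×36 − 183 = 33°; Δλ = +2.6761°.
Transverse Mercator on WGS84 with k₀ = 0.9996 gives E = 797868.002 m, N = 9919334.999 m.

Zone 36S: E 797868.0 m, N 9919335.0 m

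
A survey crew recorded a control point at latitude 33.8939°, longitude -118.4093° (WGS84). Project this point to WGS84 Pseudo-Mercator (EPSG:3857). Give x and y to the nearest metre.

x -13181263 m, y 4014564 m

Web Mercator is spherical with R = a = 6378137 m.
x = R·λ = 6378137 × -2.066632150 = -13181262.981 m.
y = R·ln tan(π/4 + φ/2) = 6378137 × 0.629425845 = 4014564.270 m.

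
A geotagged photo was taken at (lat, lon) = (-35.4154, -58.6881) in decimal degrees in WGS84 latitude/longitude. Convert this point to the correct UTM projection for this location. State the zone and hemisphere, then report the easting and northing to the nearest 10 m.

Zone 21S: E 346730 m, N 6079580 m

Longitude -58.6881° lies in the 6° band [-60°, -54°), giving zone 21; latitude is south of the equator, so 21S.
Zone 21 central meridian λ₀ = 6×21 − 183 = -57°; Δλ = -1.6881°.
Transverse Mercator on WGS84 with k₀ = 0.9996 gives E = 346733.272 m, N = 6079580.431 m.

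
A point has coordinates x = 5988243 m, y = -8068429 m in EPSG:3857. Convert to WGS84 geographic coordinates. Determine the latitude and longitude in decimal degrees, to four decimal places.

lat -58.4781°, lon 53.7933°

R = 6378137 m. λ = x/R = 53.79330212°.
φ = 2·arctan(exp(y/R)) − 90° = 2·arctan(0.28224) − 90° = -58.47809896°.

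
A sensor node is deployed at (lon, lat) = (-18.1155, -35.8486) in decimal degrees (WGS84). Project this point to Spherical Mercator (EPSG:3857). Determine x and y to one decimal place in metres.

x -2016608.2 m, y -4279808.9 m

Web Mercator is spherical with R = a = 6378137 m.
x = R·λ = 6378137 × -0.316175121 = -2016608.235 m.
y = R·ln tan(π/4 + φ/2) = 6378137 × -0.671012384 = -4279808.913 m.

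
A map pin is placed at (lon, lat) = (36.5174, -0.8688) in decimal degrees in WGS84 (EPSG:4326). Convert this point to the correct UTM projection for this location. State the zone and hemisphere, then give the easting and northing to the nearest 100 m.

Zone 37S: E 223700 m, N 9903900 m

Longitude 36.5174° lies in the 6° band [36°, 42°), giving zone 37; latitude is south of the equator, so 37S.
Zone 37 central meridian λ₀ = 6×37 − 183 = 39°; Δλ = -2.4826°.
Transverse Mercator on WGS84 with k₀ = 0.9996 gives E = 223693.308 m, N = 9903880.612 m.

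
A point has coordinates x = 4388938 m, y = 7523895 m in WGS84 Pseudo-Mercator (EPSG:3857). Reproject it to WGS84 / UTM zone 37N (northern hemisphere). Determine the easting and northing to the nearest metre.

Web Mercator inverse (R = 6378137 m) → φ = 55.82620250°, λ = 39.42650086°.
UTM 37N forward: E = 526719.083 m, N = 6186818.947 m.

E 526719 m, N 6186819 m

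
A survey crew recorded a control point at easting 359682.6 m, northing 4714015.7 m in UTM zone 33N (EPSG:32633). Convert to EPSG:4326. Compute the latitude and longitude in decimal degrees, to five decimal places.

Zone 33N: λ₀ = 15°, k₀ = 0.9996, false easting 500000 m.
Meridian distance M = (N − FN)/k₀ = 4715902.1 m.
Inverse transverse Mercator on WGS84 gives φ = 42.56580042°, λ = 13.29050048°.

lat 42.56580°, lon 13.29050°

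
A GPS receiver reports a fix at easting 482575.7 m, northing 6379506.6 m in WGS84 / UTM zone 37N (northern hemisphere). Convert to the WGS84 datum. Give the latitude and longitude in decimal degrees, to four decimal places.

Zone 37N: λ₀ = 39°, k₀ = 0.9996, false easting 500000 m.
Meridian distance M = (N − FN)/k₀ = 6382059.4 m.
Inverse transverse Mercator on WGS84 gives φ = 57.55769977°, λ = 38.70879983°.

lat 57.5577°, lon 38.7088°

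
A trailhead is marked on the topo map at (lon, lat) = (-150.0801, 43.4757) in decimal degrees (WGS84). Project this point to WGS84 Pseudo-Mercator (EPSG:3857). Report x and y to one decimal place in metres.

Web Mercator is spherical with R = a = 6378137 m.
x = R·λ = 6378137 × -2.619391887 = -16706840.310 m.
y = R·ln tan(π/4 + φ/2) = 6378137 × 0.844237248 = 5384660.826 m.

x -16706840.3 m, y 5384660.8 m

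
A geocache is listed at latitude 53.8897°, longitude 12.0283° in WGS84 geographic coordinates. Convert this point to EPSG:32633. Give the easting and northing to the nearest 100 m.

Zone 33 central meridian λ₀ = 6×33 − 183 = 15°; Δλ = -2.9717°.
Transverse Mercator on WGS84 with k₀ = 0.9996 gives E = 304718.551 m, N = 5975342.614 m.

E 304700 m, N 5975300 m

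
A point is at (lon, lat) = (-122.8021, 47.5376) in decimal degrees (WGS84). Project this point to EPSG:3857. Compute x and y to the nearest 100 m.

Web Mercator is spherical with R = a = 6378137 m.
x = R·λ = 6378137 × -2.143300973 = -13670267.240 m.
y = R·ln tan(π/4 + φ/2) = 6378137 × 0.945459439 = 6030269.830 m.

x -13670300 m, y 6030300 m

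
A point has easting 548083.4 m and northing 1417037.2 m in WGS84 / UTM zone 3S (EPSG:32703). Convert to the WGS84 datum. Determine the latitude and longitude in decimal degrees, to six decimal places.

Zone 3S: λ₀ = -165°, k₀ = 0.9996, false easting 500000 m, false northing 10000000 m.
Meridian distance M = (N − FN)/k₀ = -8586397.4 m.
Inverse transverse Mercator on WGS84 gives φ = -77.31709971°, λ = -163.03780134°.

lat -77.317100°, lon -163.037801°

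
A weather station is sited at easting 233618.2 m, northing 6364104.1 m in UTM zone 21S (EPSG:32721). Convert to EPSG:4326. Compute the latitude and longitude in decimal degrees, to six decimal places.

Zone 21S: λ₀ = -57°, k₀ = 0.9996, false easting 500000 m, false northing 10000000 m.
Meridian distance M = (N − FN)/k₀ = -3637350.8 m.
Inverse transverse Mercator on WGS84 gives φ = -32.82879988°, λ = -59.84560032°.

lat -32.828800°, lon -59.845600°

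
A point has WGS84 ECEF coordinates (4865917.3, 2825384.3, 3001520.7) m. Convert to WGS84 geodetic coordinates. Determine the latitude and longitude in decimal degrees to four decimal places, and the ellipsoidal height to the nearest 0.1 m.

λ = atan2(Y, X) = 30.14149972°; p = √(X²+Y²) = 5626717.3 m.
Bowring's method on WGS84 (a = 6378137 m, b = 6356752.314 m) gives φ = 28.23729992°, h = 3849.701 m.

lat 28.2373°, lon 30.1415°, h 3849.7 m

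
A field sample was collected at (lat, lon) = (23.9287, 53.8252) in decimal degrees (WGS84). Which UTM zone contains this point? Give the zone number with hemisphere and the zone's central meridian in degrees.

Zone 39N, central meridian 51°

UTM zone = ⌊(λ + 180)/6⌋ + 1; 53.8252° ∈ [48°, 54°) → zone 39.
Hemisphere: N (φ ≥ 0).
Central meridian λ₀ = 6×39 − 183 = 51°.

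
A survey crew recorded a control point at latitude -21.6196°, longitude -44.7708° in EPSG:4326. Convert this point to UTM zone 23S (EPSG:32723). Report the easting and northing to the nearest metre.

E 523721 m, N 7609260 m

Zone 23 central meridian λ₀ = 6×23 − 183 = -45°; Δλ = +0.2292°.
Transverse Mercator on WGS84 with k₀ = 0.9996 gives E = 523720.839 m, N = 7609259.537 m.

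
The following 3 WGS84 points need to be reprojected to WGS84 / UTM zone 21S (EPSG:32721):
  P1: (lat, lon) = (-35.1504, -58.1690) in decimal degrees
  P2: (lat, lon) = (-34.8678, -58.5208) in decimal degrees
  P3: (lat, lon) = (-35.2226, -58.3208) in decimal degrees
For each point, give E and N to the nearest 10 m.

P1: E 393520 m, N 6109650 m; P2: E 361000 m, N 6140560 m; P3: E 379800 m, N 6101470 m

UTM zone 21S: λ₀ = -57°, k₀ = 0.9996.
P1 (-35.1504°, -58.1690°) → (393519.858, 6109652.507) m.
P2 (-34.8678°, -58.5208°) → (360995.955, 6140562.468) m.
P3 (-35.2226°, -58.3208°) → (379798.529, 6101471.834) m.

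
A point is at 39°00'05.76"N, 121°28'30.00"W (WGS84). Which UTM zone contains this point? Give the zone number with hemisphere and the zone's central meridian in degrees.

Zone 10N, central meridian -123°

UTM zone = ⌊(λ + 180)/6⌋ + 1; -121.4750° ∈ [-126°, -120°) → zone 10.
Hemisphere: N (φ ≥ 0).
Central meridian λ₀ = 6×10 − 183 = -123°.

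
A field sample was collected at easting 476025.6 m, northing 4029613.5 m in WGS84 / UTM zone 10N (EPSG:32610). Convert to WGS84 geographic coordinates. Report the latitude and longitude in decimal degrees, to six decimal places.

lat 36.411400°, lon -123.267400°

Zone 10N: λ₀ = -123°, k₀ = 0.9996, false easting 500000 m.
Meridian distance M = (N − FN)/k₀ = 4031226.0 m.
Inverse transverse Mercator on WGS84 gives φ = 36.41139995°, λ = -123.26740047°.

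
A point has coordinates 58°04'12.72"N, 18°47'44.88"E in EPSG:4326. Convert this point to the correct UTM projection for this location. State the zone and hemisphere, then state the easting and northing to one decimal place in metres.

Zone 34N: E 369980.7 m, N 6438648.7 m

Longitude 18.7958° lies in the 6° band [18°, 24°), giving zone 34; latitude is north of the equator, so 34N.
Zone 34 central meridian λ₀ = 6×34 − 183 = 21°; Δλ = -2.2042°.
Transverse Mercator on WGS84 with k₀ = 0.9996 gives E = 369980.684 m, N = 6438648.749 m.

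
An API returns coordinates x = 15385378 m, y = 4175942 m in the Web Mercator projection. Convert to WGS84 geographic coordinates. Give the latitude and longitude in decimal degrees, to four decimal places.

lat 35.0887°, lon 138.2092°

R = 6378137 m. λ = x/R = 138.20920209°.
φ = 2·arctan(exp(y/R)) − 90° = 2·arctan(1.92462) − 90° = 35.08870248°.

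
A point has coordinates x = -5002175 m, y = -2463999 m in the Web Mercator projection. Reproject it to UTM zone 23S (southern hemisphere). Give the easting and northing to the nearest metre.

Web Mercator inverse (R = 6378137 m) → φ = -21.60360253°, λ = -44.93530256°.
UTM 23S forward: E = 506696.525 m, N = 7611046.238 m.

E 506697 m, N 7611046 m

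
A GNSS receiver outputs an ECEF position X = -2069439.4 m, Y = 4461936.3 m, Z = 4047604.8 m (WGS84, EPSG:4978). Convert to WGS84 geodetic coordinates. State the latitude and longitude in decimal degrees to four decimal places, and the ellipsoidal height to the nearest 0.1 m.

lat 39.6412°, lon 114.8818°, h 339.9 m

λ = atan2(Y, X) = 114.88179996°; p = √(X²+Y²) = 4918481.0 m.
Bowring's method on WGS84 (a = 6378137 m, b = 6356752.314 m) gives φ = 39.64120035°, h = 339.899 m.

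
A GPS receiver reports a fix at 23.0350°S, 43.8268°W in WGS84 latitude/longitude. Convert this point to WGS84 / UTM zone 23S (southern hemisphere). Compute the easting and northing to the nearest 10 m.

Zone 23 central meridian λ₀ = 6×23 − 183 = -45°; Δλ = +1.1732°.
Transverse Mercator on WGS84 with k₀ = 0.9996 gives E = 620206.175 m, N = 7452124.134 m.

E 620210 m, N 7452120 m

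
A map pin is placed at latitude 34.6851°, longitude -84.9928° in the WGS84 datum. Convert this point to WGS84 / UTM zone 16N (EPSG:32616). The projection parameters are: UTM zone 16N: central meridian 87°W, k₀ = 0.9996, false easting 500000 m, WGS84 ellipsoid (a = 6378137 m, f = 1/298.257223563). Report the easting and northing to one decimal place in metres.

Zone 16 central meridian λ₀ = 6×16 − 183 = -87°; Δλ = +2.0072°.
Transverse Mercator on WGS84 with k₀ = 0.9996 gives E = 683872.603 m, N = 3839956.013 m.

E 683872.6 m, N 3839956.0 m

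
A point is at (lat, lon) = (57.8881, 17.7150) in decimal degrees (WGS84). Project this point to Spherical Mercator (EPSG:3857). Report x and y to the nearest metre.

x 1972025 m, y 7943847 m

Web Mercator is spherical with R = a = 6378137 m.
x = R·λ = 6378137 × 0.309185077 = 1972024.779 m.
y = R·ln tan(π/4 + φ/2) = 6378137 × 1.245480849 = 7943847.483 m.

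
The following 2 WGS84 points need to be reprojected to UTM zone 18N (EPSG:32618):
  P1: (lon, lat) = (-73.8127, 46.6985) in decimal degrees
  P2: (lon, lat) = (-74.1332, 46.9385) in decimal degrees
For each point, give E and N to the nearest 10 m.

P1: E 590770 m, N 5172340 m; P2: E 565970 m, N 5198690 m

UTM zone 18N: λ₀ = -75°, k₀ = 0.9996.
P1 (46.6985°, -73.8127°) → (590771.302, 5172344.892) m.
P2 (46.9385°, -74.1332°) → (565974.381, 5198694.503) m.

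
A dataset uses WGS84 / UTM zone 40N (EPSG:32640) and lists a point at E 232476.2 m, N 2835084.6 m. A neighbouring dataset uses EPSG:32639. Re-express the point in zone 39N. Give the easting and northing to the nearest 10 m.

E 835100 m, N 2836620 m

UTM 40N → geographic: φ = 25.60910032°, λ = 54.33619955°.
UTM 39N (λ₀ = 51°) forward: E = 835095.711 m, N = 2836615.298 m.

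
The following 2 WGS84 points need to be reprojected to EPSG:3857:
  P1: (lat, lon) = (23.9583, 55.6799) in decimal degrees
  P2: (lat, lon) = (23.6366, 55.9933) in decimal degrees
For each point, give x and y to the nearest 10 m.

Web Mercator: x = R·λ, y = R·ln tan(π/4+φ/2), R = 6378137 m.
P1 (23.9583°, 55.6799°) → (6198258.115, 2748327.605) m.
P2 (23.6366°, 55.9933°) → (6233145.644, 2709188.347) m.

P1: x 6198260 m, y 2748330 m; P2: x 6233150 m, y 2709190 m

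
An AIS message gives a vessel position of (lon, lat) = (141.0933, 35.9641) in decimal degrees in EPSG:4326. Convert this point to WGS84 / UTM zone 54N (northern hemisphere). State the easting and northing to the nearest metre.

Zone 54 central meridian λ₀ = 6×54 − 183 = 141°; Δλ = +0.0933°.
Transverse Mercator on WGS84 with k₀ = 0.9996 gives E = 508412.718 m, N = 3979970.653 m.

E 508413 m, N 3979971 m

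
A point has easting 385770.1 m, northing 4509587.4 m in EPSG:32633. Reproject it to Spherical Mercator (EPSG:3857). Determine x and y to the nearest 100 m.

Unproject from UTM 33N (λ₀ = 15°) → φ = 40.72929980°, λ = 13.64730011°.
Web Mercator (R = 6378137 m): x = 1519210.499 m, y = 4972495.068 m.

x 1519200 m, y 4972500 m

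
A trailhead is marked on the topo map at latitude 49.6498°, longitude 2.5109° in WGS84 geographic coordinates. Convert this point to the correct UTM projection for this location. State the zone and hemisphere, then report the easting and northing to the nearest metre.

Zone 31N: E 464694 m, N 5499810 m

Longitude 2.5109° lies in the 6° band [0°, 6°), giving zone 31; latitude is north of the equator, so 31N.
Zone 31 central meridian λ₀ = 6×31 − 183 = 3°; Δλ = -0.4891°.
Transverse Mercator on WGS84 with k₀ = 0.9996 gives E = 464693.746 m, N = 5499809.893 m.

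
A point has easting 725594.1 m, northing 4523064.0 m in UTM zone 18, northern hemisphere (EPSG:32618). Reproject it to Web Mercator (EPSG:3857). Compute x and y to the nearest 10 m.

Unproject from UTM 18N (λ₀ = -75°) → φ = 40.82759975°, λ = -72.32470019°.
Web Mercator (R = 6378137 m): x = -8051148.797 m, y = 4986945.827 m.

x -8051150 m, y 4986950 m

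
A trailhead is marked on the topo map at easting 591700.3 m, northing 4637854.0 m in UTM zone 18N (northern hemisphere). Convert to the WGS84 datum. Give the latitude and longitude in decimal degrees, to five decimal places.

lat 41.88730°, lon -73.89470°

Zone 18N: λ₀ = -75°, k₀ = 0.9996, false easting 500000 m.
Meridian distance M = (N − FN)/k₀ = 4639709.9 m.
Inverse transverse Mercator on WGS84 gives φ = 41.88730011°, λ = -73.89469985°.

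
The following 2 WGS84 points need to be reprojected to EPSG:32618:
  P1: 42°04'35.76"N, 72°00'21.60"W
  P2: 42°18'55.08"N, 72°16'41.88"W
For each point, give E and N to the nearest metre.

P1: E 747670 m, N 4662620 m; P2: E 724297 m, N 4688372 m

UTM zone 18N: λ₀ = -75°, k₀ = 0.9996.
P1 (42.0766°, -72.0060°) → (747670.030, 4662619.563) m.
P2 (42.3153°, -72.2783°) → (724296.605, 4688372.428) m.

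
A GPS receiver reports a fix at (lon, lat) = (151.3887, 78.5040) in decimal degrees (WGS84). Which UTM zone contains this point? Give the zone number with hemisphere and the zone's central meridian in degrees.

UTM zone = ⌊(λ + 180)/6⌋ + 1; 151.3887° ∈ [150°, 156°) → zone 56.
Hemisphere: N (φ ≥ 0).
Central meridian λ₀ = 6×56 − 183 = 153°.

Zone 56N, central meridian 153°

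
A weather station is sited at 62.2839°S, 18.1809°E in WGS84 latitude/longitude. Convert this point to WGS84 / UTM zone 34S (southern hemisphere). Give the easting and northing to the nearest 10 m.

Zone 34 central meridian λ₀ = 6×34 − 183 = 21°; Δλ = -2.8191°.
Transverse Mercator on WGS84 with k₀ = 0.9996 gives E = 353752.481 m, N = 3091006.465 m.

E 353750 m, N 3091010 m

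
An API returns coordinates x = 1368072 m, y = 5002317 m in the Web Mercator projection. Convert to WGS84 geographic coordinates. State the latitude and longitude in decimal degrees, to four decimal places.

R = 6378137 m. λ = x/R = 12.28959987°.
φ = 2·arctan(exp(y/R)) − 90° = 2·arctan(2.19085) − 90° = 40.93200104°.

lat 40.9320°, lon 12.2896°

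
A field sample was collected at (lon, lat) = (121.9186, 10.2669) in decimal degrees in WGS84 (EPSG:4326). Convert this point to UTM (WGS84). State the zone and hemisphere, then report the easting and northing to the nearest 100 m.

Longitude 121.9186° lies in the 6° band [120°, 126°), giving zone 51; latitude is north of the equator, so 51N.
Zone 51 central meridian λ₀ = 6×51 − 183 = 123°; Δλ = -1.0814°.
Transverse Mercator on WGS84 with k₀ = 0.9996 gives E = 381574.781 m, N = 1135121.341 m.

Zone 51N: E 381600 m, N 1135100 m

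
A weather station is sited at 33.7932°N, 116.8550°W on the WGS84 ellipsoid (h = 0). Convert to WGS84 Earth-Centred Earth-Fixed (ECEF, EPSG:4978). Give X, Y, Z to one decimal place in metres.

WGS84: a = 6378137 m, e² = 0.006694380; N(φ) = a/√(1−e²sin²φ) = 6384751.647 m.
X = (N+h)·cosφ·cosλ = -2396924.439 m; Y = (N+h)·cosφ·sinλ = -4733807.137 m; Z = (N(1−e²)+h)·sinφ = 3527406.692 m.

X -2396924.4 m, Y -4733807.1 m, Z 3527406.7 m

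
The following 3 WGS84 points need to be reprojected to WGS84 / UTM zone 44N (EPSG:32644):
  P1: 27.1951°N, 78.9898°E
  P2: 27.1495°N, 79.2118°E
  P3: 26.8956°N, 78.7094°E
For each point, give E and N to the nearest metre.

UTM zone 44N: λ₀ = 81°, k₀ = 0.9996.
P1 (27.1951°, 78.9898°) → (300879.019, 3009641.486) m.
P2 (27.1495°, 79.2118°) → (322801.714, 3004255.975) m.
P3 (26.8956°, 78.7094°) → (272492.141, 2976930.018) m.

P1: E 300879 m, N 3009641 m; P2: E 322802 m, N 3004256 m; P3: E 272492 m, N 2976930 m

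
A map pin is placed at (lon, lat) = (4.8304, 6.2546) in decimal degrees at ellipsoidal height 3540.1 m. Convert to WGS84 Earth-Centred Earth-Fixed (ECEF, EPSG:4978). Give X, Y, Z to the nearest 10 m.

WGS84: a = 6378137 m, e² = 0.006694380; N(φ) = a/√(1−e²sin²φ) = 6378390.413 m.
X = (N+h)·cosφ·cosλ = 6321411.028 m; Y = (N+h)·cosφ·sinλ = 534201.531 m; Z = (N(1−e²)+h)·sinφ = 690638.202 m.

X 6321410 m, Y 534200 m, Z 690640 m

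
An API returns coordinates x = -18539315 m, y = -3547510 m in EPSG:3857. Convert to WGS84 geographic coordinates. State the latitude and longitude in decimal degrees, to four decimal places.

lat -30.3414°, lon -166.5415°

R = 6378137 m. λ = x/R = -166.54150022°.
φ = 2·arctan(exp(y/R)) − 90° = 2·arctan(0.57338) − 90° = -30.34140350°.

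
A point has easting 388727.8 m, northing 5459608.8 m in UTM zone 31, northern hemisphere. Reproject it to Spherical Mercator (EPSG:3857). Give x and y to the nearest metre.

x 163651 m, y 6322352 m

Unproject from UTM 31N (λ₀ = 3°) → φ = 49.27910000°, λ = 1.47010021°.
Web Mercator (R = 6378137 m): x = 163650.807 m, y = 6322352.199 m.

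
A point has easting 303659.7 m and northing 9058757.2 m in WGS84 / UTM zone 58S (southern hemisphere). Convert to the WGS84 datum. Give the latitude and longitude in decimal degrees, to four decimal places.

lat -8.5110°, lon 163.2163°

Zone 58S: λ₀ = 165°, k₀ = 0.9996, false easting 500000 m, false northing 10000000 m.
Meridian distance M = (N − FN)/k₀ = -941619.4 m.
Inverse transverse Mercator on WGS84 gives φ = -8.51099977°, λ = 163.21629997°.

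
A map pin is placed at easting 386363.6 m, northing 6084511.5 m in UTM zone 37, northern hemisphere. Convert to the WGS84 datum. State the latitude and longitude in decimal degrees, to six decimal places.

lat 54.894700°, lon 37.228099°

Zone 37N: λ₀ = 39°, k₀ = 0.9996, false easting 500000 m.
Meridian distance M = (N − FN)/k₀ = 6086946.3 m.
Inverse transverse Mercator on WGS84 gives φ = 54.89469966°, λ = 37.22809948°.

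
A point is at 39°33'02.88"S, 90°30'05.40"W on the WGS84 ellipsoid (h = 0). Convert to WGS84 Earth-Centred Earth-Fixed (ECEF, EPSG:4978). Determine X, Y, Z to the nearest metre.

X -43104 m, Y -4924428 m, Z -4039654 m

WGS84: a = 6378137 m, e² = 0.006694380; N(φ) = a/√(1−e²sin²φ) = 6386810.889 m.
X = (N+h)·cosφ·cosλ = -43103.761 m; Y = (N+h)·cosφ·sinλ = -4924427.780 m; Z = (N(1−e²)+h)·sinφ = -4039653.966 m.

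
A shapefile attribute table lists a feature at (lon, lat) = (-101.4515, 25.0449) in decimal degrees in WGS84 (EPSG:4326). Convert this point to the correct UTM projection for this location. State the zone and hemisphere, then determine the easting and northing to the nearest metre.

Longitude -101.4515° lies in the 6° band [-102°, -96°), giving zone 14; latitude is north of the equator, so 14N.
Zone 14 central meridian λ₀ = 6×14 − 183 = -99°; Δλ = -2.4515°.
Transverse Mercator on WGS84 with k₀ = 0.9996 gives E = 252661.065 m, N = 2772160.395 m.

Zone 14N: E 252661 m, N 2772160 m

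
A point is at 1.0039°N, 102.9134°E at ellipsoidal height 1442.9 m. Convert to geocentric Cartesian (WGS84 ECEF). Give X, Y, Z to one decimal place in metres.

WGS84: a = 6378137 m, e² = 0.006694380; N(φ) = a/√(1−e²sin²φ) = 6378143.553 m.
X = (N+h)·cosφ·cosλ = -1425478.903 m; Y = (N+h)·cosφ·sinλ = 6217285.577 m; Z = (N(1−e²)+h)·sinφ = 111025.230 m.

X -1425478.9 m, Y 6217285.6 m, Z 111025.2 m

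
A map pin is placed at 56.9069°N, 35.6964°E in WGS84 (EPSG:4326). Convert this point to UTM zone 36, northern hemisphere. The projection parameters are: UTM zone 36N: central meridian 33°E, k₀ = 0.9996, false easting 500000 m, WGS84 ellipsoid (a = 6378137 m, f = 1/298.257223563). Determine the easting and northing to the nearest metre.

E 664185 m, N 6310260 m

Zone 36 central meridian λ₀ = 6×36 − 183 = 33°; Δλ = +2.6964°.
Transverse Mercator on WGS84 with k₀ = 0.9996 gives E = 664184.931 m, N = 6310260.159 m.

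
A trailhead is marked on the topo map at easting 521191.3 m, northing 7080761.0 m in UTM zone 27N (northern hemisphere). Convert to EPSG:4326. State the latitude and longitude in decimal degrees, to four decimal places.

lat 63.8535°, lon -20.5690°

Zone 27N: λ₀ = -21°, k₀ = 0.9996, false easting 500000 m.
Meridian distance M = (N − FN)/k₀ = 7083594.4 m.
Inverse transverse Mercator on WGS84 gives φ = 63.85350019°, λ = -20.56900053°.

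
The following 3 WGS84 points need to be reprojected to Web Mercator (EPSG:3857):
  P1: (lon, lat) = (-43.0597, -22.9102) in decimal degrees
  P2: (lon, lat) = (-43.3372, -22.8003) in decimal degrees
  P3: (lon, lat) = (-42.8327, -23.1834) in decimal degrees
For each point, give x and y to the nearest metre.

Web Mercator: x = R·λ, y = R·ln tan(π/4+φ/2), R = 6378137 m.
P1 (-22.9102°, -43.0597°) → (-4793383.878, -2621162.453) m.
P2 (-22.8003°, -43.3372°) → (-4824275.036, -2607886.099) m.
P3 (-23.1834°, -42.8327°) → (-4768114.353, -2654212.884) m.

P1: x -4793384 m, y -2621162 m; P2: x -4824275 m, y -2607886 m; P3: x -4768114 m, y -2654213 m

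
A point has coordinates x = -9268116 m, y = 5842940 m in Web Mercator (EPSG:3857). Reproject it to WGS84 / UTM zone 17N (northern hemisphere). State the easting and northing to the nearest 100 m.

Web Mercator inverse (R = 6378137 m) → φ = 46.38920204°, λ = -83.25690258°.
UTM 17N forward: E = 326474.274 m, N = 5139767.117 m.

E 326500 m, N 5139800 m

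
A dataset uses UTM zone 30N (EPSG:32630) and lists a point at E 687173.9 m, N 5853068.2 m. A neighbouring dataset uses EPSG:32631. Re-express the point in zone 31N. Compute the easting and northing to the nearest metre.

UTM 30N → geographic: φ = 52.79489994°, λ = -0.22379936°.
UTM 31N (λ₀ = 3°) forward: E = 282656.562 m, N = 5854327.531 m.

E 282657 m, N 5854328 m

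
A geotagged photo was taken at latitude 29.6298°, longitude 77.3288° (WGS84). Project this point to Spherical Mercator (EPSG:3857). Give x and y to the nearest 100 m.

x 8608200 m, y 3456100 m

Web Mercator is spherical with R = a = 6378137 m.
x = R·λ = 6378137 × 1.349642167 = 8608202.640 m.
y = R·ln tan(π/4 + φ/2) = 6378137 × 0.541859213 = 3456052.292 m.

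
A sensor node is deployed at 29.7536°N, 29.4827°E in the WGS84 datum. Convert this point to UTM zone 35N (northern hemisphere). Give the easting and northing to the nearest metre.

E 740078 m, N 3294065 m

Zone 35 central meridian λ₀ = 6×35 − 183 = 27°; Δλ = +2.4827°.
Transverse Mercator on WGS84 with k₀ = 0.9996 gives E = 740078.394 m, N = 3294065.102 m.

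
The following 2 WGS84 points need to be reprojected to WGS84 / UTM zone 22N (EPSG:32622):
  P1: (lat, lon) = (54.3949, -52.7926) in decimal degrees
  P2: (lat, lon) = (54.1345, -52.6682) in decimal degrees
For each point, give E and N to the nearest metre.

P1: E 383617 m, N 6028940 m; P2: E 391008 m, N 5999772 m

UTM zone 22N: λ₀ = -51°, k₀ = 0.9996.
P1 (54.3949°, -52.7926°) → (383616.912, 6028940.337) m.
P2 (54.1345°, -52.6682°) → (391007.863, 5999772.360) m.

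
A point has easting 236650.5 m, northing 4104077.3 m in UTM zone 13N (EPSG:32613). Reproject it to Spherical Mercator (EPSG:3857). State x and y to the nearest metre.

Unproject from UTM 13N (λ₀ = -105°) → φ = 37.04599991°, λ = -107.96119949°.
Web Mercator (R = 6378137 m): x = -12018185.752 m, y = 4445520.522 m.

x -12018186 m, y 4445521 m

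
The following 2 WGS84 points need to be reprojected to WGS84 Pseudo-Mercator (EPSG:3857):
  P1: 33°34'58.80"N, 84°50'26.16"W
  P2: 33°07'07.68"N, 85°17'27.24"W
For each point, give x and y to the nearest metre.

P1: x -9444412 m, y 3972946 m; P2: x -9494540 m, y 3911083 m

Web Mercator: x = R·λ, y = R·ln tan(π/4+φ/2), R = 6378137 m.
P1 (33.5830°, -84.8406°) → (-9444412.391, 3972945.612) m.
P2 (33.1188°, -85.2909°) → (-9494539.557, 3911083.314) m.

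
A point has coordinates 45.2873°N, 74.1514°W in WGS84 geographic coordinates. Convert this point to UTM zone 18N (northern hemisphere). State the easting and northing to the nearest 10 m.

E 566550 m, N 5015220 m

Zone 18 central meridian λ₀ = 6×18 − 183 = -75°; Δλ = +0.8486°.
Transverse Mercator on WGS84 with k₀ = 0.9996 gives E = 566547.549 m, N = 5015216.822 m.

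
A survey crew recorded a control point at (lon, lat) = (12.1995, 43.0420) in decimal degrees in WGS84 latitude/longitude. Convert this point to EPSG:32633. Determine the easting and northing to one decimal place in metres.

Zone 33 central meridian λ₀ = 6×33 − 183 = 15°; Δλ = -2.8005°.
Transverse Mercator on WGS84 with k₀ = 0.9996 gives E = 271885.051 m, N = 4769285.477 m.

E 271885.1 m, N 4769285.5 m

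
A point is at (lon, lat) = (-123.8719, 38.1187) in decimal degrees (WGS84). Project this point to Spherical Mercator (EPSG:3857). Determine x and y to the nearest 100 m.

x -13789400 m, y 4596200 m

Web Mercator is spherical with R = a = 6378137 m.
x = R·λ = 6378137 × -2.161972506 = -13789356.832 m.
y = R·ln tan(π/4 + φ/2) = 6378137 × 0.720619162 = 4596207.739 m.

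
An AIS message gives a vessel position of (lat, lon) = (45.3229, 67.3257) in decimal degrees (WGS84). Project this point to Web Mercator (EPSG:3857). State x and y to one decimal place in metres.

x 7494662.6 m, y 5672499.5 m

Web Mercator is spherical with R = a = 6378137 m.
x = R·λ = 6378137 × 1.175055136 = 7494662.641 m.
y = R·ln tan(π/4 + φ/2) = 6378137 × 0.889366211 = 5672499.536 m.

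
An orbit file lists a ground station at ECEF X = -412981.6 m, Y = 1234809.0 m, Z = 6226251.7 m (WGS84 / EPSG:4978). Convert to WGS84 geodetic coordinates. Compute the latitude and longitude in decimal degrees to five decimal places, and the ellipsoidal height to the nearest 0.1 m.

lat 78.26530°, lon 108.49250°, h 3292.8 m

λ = atan2(Y, X) = 108.49250051°; p = √(X²+Y²) = 1302039.6 m.
Bowring's method on WGS84 (a = 6378137 m, b = 6356752.314 m) gives φ = 78.26530031°, h = 3292.820 m.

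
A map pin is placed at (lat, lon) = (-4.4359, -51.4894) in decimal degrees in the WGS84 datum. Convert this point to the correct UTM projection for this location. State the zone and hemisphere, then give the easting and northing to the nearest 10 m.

Longitude -51.4894° lies in the 6° band [-54°, -48°), giving zone 22; latitude is south of the equator, so 22S.
Zone 22 central meridian λ₀ = 6×22 − 183 = -51°; Δλ = -0.4894°.
Transverse Mercator on WGS84 with k₀ = 0.9996 gives E = 445703.419 m, N = 9509672.007 m.

Zone 22S: E 445700 m, N 9509670 m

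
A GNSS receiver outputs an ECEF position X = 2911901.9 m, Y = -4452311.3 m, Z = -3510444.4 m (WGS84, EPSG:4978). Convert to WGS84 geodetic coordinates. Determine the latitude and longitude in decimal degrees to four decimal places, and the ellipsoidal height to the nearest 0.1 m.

λ = atan2(Y, X) = -56.81449989°; p = √(X²+Y²) = 5319985.8 m.
Bowring's method on WGS84 (a = 6378137 m, b = 6356752.314 m) gives φ = -33.59629978°, h = 2183.695 m.

lat -33.5963°, lon -56.8145°, h 2183.7 m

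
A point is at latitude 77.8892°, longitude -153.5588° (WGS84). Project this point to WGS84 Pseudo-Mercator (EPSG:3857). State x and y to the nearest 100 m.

x -17094100 m, y 14309600 m

Web Mercator is spherical with R = a = 6378137 m.
x = R·λ = 6378137 × -2.680106655 = -17094087.423 m.
y = R·ln tan(π/4 + φ/2) = 6378137 × 2.243543571 = 14309628.261 m.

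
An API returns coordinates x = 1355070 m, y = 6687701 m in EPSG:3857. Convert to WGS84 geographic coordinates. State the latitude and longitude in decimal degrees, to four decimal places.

lat 51.3739°, lon 12.1728°

R = 6378137 m. λ = x/R = 12.17280092°.
φ = 2·arctan(exp(y/R)) − 90° = 2·arctan(2.85347) − 90° = 51.37390161°.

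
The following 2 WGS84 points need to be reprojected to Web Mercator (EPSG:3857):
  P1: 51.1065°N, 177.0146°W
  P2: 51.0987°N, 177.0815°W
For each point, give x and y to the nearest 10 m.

Web Mercator: x = R·λ, y = R·ln tan(π/4+φ/2), R = 6378137 m.
P1 (51.1065°, -177.0146°) → (-19705175.135, 6640154.005) m.
P2 (51.0987°, -177.0815°) → (-19712622.409, 6638771.215) m.

P1: x -19705180 m, y 6640150 m; P2: x -19712620 m, y 6638770 m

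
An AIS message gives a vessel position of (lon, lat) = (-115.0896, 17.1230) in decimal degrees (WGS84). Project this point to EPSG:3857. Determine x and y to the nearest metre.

Web Mercator is spherical with R = a = 6378137 m.
x = R·λ = 6378137 × -2.008692455 = -12811715.668 m.
y = R·ln tan(π/4 + φ/2) = 6378137 × 0.303403278 = 1935147.675 m.

x -12811716 m, y 1935148 m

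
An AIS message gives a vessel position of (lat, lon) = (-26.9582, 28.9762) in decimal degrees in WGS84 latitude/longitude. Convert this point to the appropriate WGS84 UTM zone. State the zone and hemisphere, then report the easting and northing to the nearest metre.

Longitude 28.9762° lies in the 6° band [24°, 30°), giving zone 35; latitude is south of the equator, so 35S.
Zone 35 central meridian λ₀ = 6×35 − 183 = 27°; Δλ = +1.9762°.
Transverse Mercator on WGS84 with k₀ = 0.9996 gives E = 696164.569 m, N = 7016660.441 m.

Zone 35S: E 696165 m, N 7016660 m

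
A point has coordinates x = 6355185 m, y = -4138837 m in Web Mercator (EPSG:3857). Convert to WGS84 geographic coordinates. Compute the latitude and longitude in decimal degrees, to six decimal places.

R = 6378137 m. λ = x/R = 57.08959819°.
φ = 2·arctan(exp(y/R)) − 90° = 2·arctan(0.52262) − 90° = -34.81550360°.

lat -34.815504°, lon 57.089598°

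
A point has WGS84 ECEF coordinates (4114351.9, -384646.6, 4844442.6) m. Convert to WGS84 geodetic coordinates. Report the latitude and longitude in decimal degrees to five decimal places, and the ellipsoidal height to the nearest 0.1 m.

λ = atan2(Y, X) = -5.34100016°; p = √(X²+Y²) = 4132292.9 m.
Bowring's method on WGS84 (a = 6378137 m, b = 6356752.314 m) gives φ = 49.72579995°, h = 1721.342 m.

lat 49.72580°, lon -5.34100°, h 1721.3 m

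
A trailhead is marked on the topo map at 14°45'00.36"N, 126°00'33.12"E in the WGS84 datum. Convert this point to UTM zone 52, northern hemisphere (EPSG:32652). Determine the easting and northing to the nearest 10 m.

Zone 52 central meridian λ₀ = 6×52 − 183 = 129°; Δλ = -2.9908°.
Transverse Mercator on WGS84 with k₀ = 0.9996 gives E = 177968.124 m, N = 1632827.585 m.

E 177970 m, N 1632830 m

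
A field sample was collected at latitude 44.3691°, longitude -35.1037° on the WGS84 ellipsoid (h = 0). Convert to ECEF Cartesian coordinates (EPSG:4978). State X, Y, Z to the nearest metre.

WGS84: a = 6378137 m, e² = 0.006694380; N(φ) = a/√(1−e²sin²φ) = 6388602.059 m.
X = (N+h)·cosφ·cosλ = 3736231.485 m; Y = (N+h)·cosφ·sinλ = -2626227.936 m; Z = (N(1−e²)+h)·sinφ = 4437501.823 m.

X 3736231 m, Y -2626228 m, Z 4437502 m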